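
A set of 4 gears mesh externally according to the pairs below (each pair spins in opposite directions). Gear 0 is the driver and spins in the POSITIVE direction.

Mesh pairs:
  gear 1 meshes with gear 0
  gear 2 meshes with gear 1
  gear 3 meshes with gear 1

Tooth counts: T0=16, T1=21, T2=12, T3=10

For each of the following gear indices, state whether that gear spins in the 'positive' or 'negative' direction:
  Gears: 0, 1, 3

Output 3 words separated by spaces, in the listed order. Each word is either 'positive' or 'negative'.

Gear 0 (driver): positive (depth 0)
  gear 1: meshes with gear 0 -> depth 1 -> negative (opposite of gear 0)
  gear 2: meshes with gear 1 -> depth 2 -> positive (opposite of gear 1)
  gear 3: meshes with gear 1 -> depth 2 -> positive (opposite of gear 1)
Queried indices 0, 1, 3 -> positive, negative, positive

Answer: positive negative positive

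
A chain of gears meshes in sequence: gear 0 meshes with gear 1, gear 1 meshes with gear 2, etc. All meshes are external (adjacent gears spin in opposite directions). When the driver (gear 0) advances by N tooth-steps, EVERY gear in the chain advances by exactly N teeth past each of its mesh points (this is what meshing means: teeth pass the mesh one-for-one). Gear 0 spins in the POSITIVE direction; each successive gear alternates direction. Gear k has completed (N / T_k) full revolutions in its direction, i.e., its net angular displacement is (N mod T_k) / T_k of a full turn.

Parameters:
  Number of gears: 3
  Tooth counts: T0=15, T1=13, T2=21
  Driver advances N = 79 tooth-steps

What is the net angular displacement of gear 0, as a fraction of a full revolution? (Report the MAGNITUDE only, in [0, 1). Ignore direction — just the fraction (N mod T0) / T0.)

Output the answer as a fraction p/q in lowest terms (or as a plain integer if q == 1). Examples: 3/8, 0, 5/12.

Chain of 3 gears, tooth counts: [15, 13, 21]
  gear 0: T0=15, direction=positive, advance = 79 mod 15 = 4 teeth = 4/15 turn
  gear 1: T1=13, direction=negative, advance = 79 mod 13 = 1 teeth = 1/13 turn
  gear 2: T2=21, direction=positive, advance = 79 mod 21 = 16 teeth = 16/21 turn
Gear 0: 79 mod 15 = 4
Fraction = 4 / 15 = 4/15 (gcd(4,15)=1) = 4/15

Answer: 4/15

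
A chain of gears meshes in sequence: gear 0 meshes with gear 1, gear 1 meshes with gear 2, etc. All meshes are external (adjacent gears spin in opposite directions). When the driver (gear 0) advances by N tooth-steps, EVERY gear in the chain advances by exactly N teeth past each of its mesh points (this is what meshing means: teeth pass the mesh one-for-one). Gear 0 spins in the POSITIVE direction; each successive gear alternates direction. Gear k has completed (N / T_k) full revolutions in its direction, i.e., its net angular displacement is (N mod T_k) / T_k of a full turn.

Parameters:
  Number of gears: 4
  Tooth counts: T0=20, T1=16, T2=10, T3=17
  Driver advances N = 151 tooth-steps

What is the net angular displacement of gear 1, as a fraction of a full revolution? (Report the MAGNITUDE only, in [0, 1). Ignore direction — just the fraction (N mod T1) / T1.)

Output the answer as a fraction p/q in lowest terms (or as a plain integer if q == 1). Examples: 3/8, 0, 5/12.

Answer: 7/16

Derivation:
Chain of 4 gears, tooth counts: [20, 16, 10, 17]
  gear 0: T0=20, direction=positive, advance = 151 mod 20 = 11 teeth = 11/20 turn
  gear 1: T1=16, direction=negative, advance = 151 mod 16 = 7 teeth = 7/16 turn
  gear 2: T2=10, direction=positive, advance = 151 mod 10 = 1 teeth = 1/10 turn
  gear 3: T3=17, direction=negative, advance = 151 mod 17 = 15 teeth = 15/17 turn
Gear 1: 151 mod 16 = 7
Fraction = 7 / 16 = 7/16 (gcd(7,16)=1) = 7/16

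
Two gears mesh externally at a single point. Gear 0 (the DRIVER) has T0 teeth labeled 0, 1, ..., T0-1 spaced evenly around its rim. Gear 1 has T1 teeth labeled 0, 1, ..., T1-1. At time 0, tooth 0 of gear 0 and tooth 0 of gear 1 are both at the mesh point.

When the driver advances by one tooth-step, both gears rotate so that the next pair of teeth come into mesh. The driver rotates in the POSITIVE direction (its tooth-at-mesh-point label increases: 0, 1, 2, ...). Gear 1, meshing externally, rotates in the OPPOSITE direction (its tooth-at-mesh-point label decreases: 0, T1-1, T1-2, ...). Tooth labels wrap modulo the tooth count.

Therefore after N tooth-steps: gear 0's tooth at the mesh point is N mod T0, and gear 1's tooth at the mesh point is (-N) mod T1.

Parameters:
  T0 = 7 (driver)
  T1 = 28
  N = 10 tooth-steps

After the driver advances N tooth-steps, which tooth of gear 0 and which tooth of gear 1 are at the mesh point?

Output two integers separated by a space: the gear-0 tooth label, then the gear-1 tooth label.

Gear 0 (driver, T0=7): tooth at mesh = N mod T0
  10 = 1 * 7 + 3, so 10 mod 7 = 3
  gear 0 tooth = 3
Gear 1 (driven, T1=28): tooth at mesh = (-N) mod T1
  10 = 0 * 28 + 10, so 10 mod 28 = 10
  (-10) mod 28 = (-10) mod 28 = 28 - 10 = 18
Mesh after 10 steps: gear-0 tooth 3 meets gear-1 tooth 18

Answer: 3 18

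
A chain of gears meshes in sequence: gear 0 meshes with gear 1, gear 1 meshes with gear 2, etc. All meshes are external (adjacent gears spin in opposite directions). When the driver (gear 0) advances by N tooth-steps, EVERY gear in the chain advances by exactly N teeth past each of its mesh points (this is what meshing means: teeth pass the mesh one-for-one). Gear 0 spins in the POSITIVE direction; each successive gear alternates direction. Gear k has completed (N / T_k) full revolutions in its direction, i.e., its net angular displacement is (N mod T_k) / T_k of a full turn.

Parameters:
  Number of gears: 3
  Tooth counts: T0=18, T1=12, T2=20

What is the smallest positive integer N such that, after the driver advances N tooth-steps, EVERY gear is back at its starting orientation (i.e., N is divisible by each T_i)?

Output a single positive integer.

Gear k returns to start when N is a multiple of T_k.
All gears at start simultaneously when N is a common multiple of [18, 12, 20]; the smallest such N is lcm(18, 12, 20).
Start: lcm = T0 = 18
Fold in T1=12: gcd(18, 12) = 6; lcm(18, 12) = 18 * 12 / 6 = 216 / 6 = 36
Fold in T2=20: gcd(36, 20) = 4; lcm(36, 20) = 36 * 20 / 4 = 720 / 4 = 180
Full cycle length = 180

Answer: 180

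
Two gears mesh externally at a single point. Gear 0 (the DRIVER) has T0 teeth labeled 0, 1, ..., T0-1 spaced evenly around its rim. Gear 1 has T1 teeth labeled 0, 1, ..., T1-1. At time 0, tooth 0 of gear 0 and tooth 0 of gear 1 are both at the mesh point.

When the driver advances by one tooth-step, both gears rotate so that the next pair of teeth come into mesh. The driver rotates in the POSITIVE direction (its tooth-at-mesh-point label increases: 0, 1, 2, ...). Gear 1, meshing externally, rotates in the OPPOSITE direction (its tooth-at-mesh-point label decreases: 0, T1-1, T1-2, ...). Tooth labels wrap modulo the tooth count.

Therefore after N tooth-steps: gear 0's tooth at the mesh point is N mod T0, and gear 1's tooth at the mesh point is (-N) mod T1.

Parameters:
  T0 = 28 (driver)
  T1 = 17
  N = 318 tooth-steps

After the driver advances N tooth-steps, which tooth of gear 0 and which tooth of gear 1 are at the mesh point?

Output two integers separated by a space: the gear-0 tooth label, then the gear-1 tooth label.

Answer: 10 5

Derivation:
Gear 0 (driver, T0=28): tooth at mesh = N mod T0
  318 = 11 * 28 + 10, so 318 mod 28 = 10
  gear 0 tooth = 10
Gear 1 (driven, T1=17): tooth at mesh = (-N) mod T1
  318 = 18 * 17 + 12, so 318 mod 17 = 12
  (-318) mod 17 = (-12) mod 17 = 17 - 12 = 5
Mesh after 318 steps: gear-0 tooth 10 meets gear-1 tooth 5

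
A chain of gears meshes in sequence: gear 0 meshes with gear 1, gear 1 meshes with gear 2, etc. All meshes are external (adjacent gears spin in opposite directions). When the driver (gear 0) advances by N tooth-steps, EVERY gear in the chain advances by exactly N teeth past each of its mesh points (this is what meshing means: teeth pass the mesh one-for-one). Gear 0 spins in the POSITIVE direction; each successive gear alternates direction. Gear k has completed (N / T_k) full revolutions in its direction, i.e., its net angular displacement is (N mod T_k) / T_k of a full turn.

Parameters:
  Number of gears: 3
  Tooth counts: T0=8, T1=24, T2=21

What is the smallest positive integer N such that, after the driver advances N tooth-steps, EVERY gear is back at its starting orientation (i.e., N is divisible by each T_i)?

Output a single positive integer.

Gear k returns to start when N is a multiple of T_k.
All gears at start simultaneously when N is a common multiple of [8, 24, 21]; the smallest such N is lcm(8, 24, 21).
Start: lcm = T0 = 8
Fold in T1=24: gcd(8, 24) = 8; lcm(8, 24) = 8 * 24 / 8 = 192 / 8 = 24
Fold in T2=21: gcd(24, 21) = 3; lcm(24, 21) = 24 * 21 / 3 = 504 / 3 = 168
Full cycle length = 168

Answer: 168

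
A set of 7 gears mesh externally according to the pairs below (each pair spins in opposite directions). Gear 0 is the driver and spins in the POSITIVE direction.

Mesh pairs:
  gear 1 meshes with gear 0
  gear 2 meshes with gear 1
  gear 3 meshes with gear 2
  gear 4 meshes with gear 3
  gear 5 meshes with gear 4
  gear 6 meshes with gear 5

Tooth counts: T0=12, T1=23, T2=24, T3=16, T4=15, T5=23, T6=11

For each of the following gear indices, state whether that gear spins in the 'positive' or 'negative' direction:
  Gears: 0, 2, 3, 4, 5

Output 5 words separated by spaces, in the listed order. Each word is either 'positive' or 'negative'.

Gear 0 (driver): positive (depth 0)
  gear 1: meshes with gear 0 -> depth 1 -> negative (opposite of gear 0)
  gear 2: meshes with gear 1 -> depth 2 -> positive (opposite of gear 1)
  gear 3: meshes with gear 2 -> depth 3 -> negative (opposite of gear 2)
  gear 4: meshes with gear 3 -> depth 4 -> positive (opposite of gear 3)
  gear 5: meshes with gear 4 -> depth 5 -> negative (opposite of gear 4)
  gear 6: meshes with gear 5 -> depth 6 -> positive (opposite of gear 5)
Queried indices 0, 2, 3, 4, 5 -> positive, positive, negative, positive, negative

Answer: positive positive negative positive negative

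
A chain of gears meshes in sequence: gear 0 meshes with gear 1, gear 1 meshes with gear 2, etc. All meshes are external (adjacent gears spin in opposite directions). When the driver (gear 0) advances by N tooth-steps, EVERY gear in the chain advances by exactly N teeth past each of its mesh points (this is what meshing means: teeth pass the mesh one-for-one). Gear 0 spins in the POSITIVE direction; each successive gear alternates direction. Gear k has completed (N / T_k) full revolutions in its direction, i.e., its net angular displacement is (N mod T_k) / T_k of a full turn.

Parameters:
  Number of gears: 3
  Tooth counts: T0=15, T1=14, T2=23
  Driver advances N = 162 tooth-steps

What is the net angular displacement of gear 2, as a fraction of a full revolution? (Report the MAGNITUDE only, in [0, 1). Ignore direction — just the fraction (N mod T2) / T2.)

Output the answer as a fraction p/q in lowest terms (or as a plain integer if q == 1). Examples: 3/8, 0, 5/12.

Answer: 1/23

Derivation:
Chain of 3 gears, tooth counts: [15, 14, 23]
  gear 0: T0=15, direction=positive, advance = 162 mod 15 = 12 teeth = 12/15 turn
  gear 1: T1=14, direction=negative, advance = 162 mod 14 = 8 teeth = 8/14 turn
  gear 2: T2=23, direction=positive, advance = 162 mod 23 = 1 teeth = 1/23 turn
Gear 2: 162 mod 23 = 1
Fraction = 1 / 23 = 1/23 (gcd(1,23)=1) = 1/23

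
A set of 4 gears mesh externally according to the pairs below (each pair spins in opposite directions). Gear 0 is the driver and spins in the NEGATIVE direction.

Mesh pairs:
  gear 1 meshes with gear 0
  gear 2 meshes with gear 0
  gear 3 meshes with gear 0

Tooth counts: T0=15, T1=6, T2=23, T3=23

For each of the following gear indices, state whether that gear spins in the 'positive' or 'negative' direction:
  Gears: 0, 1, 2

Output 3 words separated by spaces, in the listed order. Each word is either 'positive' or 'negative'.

Answer: negative positive positive

Derivation:
Gear 0 (driver): negative (depth 0)
  gear 1: meshes with gear 0 -> depth 1 -> positive (opposite of gear 0)
  gear 2: meshes with gear 0 -> depth 1 -> positive (opposite of gear 0)
  gear 3: meshes with gear 0 -> depth 1 -> positive (opposite of gear 0)
Queried indices 0, 1, 2 -> negative, positive, positive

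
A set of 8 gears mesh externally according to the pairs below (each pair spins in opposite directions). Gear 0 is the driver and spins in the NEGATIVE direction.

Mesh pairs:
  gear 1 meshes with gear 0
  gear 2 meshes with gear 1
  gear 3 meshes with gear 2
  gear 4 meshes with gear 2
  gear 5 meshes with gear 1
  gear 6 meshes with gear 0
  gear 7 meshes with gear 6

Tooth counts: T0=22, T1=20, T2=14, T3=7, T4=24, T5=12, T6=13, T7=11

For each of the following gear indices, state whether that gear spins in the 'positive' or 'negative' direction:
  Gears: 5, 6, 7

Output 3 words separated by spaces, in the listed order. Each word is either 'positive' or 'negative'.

Answer: negative positive negative

Derivation:
Gear 0 (driver): negative (depth 0)
  gear 1: meshes with gear 0 -> depth 1 -> positive (opposite of gear 0)
  gear 2: meshes with gear 1 -> depth 2 -> negative (opposite of gear 1)
  gear 3: meshes with gear 2 -> depth 3 -> positive (opposite of gear 2)
  gear 4: meshes with gear 2 -> depth 3 -> positive (opposite of gear 2)
  gear 5: meshes with gear 1 -> depth 2 -> negative (opposite of gear 1)
  gear 6: meshes with gear 0 -> depth 1 -> positive (opposite of gear 0)
  gear 7: meshes with gear 6 -> depth 2 -> negative (opposite of gear 6)
Queried indices 5, 6, 7 -> negative, positive, negative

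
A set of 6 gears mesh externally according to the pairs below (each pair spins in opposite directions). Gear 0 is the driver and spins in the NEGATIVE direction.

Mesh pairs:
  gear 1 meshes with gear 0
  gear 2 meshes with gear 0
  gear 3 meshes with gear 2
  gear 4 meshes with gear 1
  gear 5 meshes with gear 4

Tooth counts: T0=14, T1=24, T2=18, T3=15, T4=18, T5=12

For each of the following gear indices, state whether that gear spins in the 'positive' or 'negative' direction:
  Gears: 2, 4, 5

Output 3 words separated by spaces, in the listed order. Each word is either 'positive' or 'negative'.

Answer: positive negative positive

Derivation:
Gear 0 (driver): negative (depth 0)
  gear 1: meshes with gear 0 -> depth 1 -> positive (opposite of gear 0)
  gear 2: meshes with gear 0 -> depth 1 -> positive (opposite of gear 0)
  gear 3: meshes with gear 2 -> depth 2 -> negative (opposite of gear 2)
  gear 4: meshes with gear 1 -> depth 2 -> negative (opposite of gear 1)
  gear 5: meshes with gear 4 -> depth 3 -> positive (opposite of gear 4)
Queried indices 2, 4, 5 -> positive, negative, positive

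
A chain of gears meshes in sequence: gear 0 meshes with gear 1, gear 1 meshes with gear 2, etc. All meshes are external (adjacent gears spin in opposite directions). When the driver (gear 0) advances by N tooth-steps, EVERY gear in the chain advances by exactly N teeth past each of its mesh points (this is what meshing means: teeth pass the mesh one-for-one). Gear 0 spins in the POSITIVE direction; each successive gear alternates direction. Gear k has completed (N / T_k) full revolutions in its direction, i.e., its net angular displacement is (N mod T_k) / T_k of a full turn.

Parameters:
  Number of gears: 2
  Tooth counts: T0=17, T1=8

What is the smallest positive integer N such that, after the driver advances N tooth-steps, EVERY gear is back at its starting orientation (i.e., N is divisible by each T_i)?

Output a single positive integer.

Answer: 136

Derivation:
Gear k returns to start when N is a multiple of T_k.
All gears at start simultaneously when N is a common multiple of [17, 8]; the smallest such N is lcm(17, 8).
Start: lcm = T0 = 17
Fold in T1=8: gcd(17, 8) = 1; lcm(17, 8) = 17 * 8 / 1 = 136 / 1 = 136
Full cycle length = 136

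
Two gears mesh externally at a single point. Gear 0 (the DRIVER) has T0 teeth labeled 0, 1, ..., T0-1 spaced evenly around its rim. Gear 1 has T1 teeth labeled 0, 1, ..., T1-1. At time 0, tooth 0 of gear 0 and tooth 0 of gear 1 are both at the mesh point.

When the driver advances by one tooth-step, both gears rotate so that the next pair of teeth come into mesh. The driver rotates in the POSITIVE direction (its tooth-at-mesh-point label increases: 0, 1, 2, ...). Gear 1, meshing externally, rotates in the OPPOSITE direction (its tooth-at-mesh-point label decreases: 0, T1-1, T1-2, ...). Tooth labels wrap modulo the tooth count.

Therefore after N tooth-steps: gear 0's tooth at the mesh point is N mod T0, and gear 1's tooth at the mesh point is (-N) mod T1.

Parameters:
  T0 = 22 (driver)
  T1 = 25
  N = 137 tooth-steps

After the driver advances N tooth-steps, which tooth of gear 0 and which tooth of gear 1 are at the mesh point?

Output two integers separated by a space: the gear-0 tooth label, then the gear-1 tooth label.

Gear 0 (driver, T0=22): tooth at mesh = N mod T0
  137 = 6 * 22 + 5, so 137 mod 22 = 5
  gear 0 tooth = 5
Gear 1 (driven, T1=25): tooth at mesh = (-N) mod T1
  137 = 5 * 25 + 12, so 137 mod 25 = 12
  (-137) mod 25 = (-12) mod 25 = 25 - 12 = 13
Mesh after 137 steps: gear-0 tooth 5 meets gear-1 tooth 13

Answer: 5 13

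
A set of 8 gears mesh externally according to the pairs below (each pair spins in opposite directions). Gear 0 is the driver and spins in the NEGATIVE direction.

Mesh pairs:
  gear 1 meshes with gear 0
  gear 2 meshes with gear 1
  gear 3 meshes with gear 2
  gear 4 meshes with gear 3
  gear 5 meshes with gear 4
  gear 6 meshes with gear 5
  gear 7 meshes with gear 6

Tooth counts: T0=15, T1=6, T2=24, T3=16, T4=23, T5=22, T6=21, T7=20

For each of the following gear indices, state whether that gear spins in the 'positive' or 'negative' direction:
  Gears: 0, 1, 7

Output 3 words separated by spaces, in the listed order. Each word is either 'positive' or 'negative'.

Answer: negative positive positive

Derivation:
Gear 0 (driver): negative (depth 0)
  gear 1: meshes with gear 0 -> depth 1 -> positive (opposite of gear 0)
  gear 2: meshes with gear 1 -> depth 2 -> negative (opposite of gear 1)
  gear 3: meshes with gear 2 -> depth 3 -> positive (opposite of gear 2)
  gear 4: meshes with gear 3 -> depth 4 -> negative (opposite of gear 3)
  gear 5: meshes with gear 4 -> depth 5 -> positive (opposite of gear 4)
  gear 6: meshes with gear 5 -> depth 6 -> negative (opposite of gear 5)
  gear 7: meshes with gear 6 -> depth 7 -> positive (opposite of gear 6)
Queried indices 0, 1, 7 -> negative, positive, positive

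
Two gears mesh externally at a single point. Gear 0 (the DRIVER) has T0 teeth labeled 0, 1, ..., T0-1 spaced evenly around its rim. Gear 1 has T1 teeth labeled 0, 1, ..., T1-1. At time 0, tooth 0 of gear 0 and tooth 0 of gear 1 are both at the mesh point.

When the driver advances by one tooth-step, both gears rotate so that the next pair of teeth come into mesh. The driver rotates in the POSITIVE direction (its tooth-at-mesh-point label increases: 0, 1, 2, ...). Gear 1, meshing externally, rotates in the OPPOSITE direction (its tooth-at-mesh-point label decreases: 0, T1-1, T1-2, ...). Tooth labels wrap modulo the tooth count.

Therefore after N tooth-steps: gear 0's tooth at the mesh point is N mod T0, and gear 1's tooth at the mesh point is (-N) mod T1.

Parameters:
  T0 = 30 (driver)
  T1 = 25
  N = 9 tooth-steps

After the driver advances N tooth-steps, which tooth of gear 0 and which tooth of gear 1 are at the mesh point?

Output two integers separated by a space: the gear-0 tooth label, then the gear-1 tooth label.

Answer: 9 16

Derivation:
Gear 0 (driver, T0=30): tooth at mesh = N mod T0
  9 = 0 * 30 + 9, so 9 mod 30 = 9
  gear 0 tooth = 9
Gear 1 (driven, T1=25): tooth at mesh = (-N) mod T1
  9 = 0 * 25 + 9, so 9 mod 25 = 9
  (-9) mod 25 = (-9) mod 25 = 25 - 9 = 16
Mesh after 9 steps: gear-0 tooth 9 meets gear-1 tooth 16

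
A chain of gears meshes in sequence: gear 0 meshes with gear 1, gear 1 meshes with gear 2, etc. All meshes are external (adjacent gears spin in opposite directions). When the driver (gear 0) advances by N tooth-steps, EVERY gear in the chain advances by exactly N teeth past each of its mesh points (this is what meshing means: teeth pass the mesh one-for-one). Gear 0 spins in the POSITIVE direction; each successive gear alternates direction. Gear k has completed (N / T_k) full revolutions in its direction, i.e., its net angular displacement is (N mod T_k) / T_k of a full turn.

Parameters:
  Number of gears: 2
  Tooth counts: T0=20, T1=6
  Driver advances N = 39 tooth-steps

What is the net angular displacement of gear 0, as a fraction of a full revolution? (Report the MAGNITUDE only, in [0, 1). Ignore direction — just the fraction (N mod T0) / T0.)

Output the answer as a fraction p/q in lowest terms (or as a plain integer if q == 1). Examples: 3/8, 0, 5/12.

Chain of 2 gears, tooth counts: [20, 6]
  gear 0: T0=20, direction=positive, advance = 39 mod 20 = 19 teeth = 19/20 turn
  gear 1: T1=6, direction=negative, advance = 39 mod 6 = 3 teeth = 3/6 turn
Gear 0: 39 mod 20 = 19
Fraction = 19 / 20 = 19/20 (gcd(19,20)=1) = 19/20

Answer: 19/20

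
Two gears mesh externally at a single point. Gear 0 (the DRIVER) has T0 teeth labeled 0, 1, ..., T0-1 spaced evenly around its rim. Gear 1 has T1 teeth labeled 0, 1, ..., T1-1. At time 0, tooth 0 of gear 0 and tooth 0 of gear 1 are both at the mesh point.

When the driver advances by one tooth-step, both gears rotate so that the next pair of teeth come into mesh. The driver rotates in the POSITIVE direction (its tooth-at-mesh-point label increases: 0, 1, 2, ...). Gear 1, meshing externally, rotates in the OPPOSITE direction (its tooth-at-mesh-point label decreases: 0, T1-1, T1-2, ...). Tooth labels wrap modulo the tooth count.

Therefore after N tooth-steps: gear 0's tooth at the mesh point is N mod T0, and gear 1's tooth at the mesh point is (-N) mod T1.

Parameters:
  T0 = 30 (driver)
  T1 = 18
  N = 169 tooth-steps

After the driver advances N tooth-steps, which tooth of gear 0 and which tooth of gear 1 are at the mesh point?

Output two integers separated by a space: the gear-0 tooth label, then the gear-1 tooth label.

Gear 0 (driver, T0=30): tooth at mesh = N mod T0
  169 = 5 * 30 + 19, so 169 mod 30 = 19
  gear 0 tooth = 19
Gear 1 (driven, T1=18): tooth at mesh = (-N) mod T1
  169 = 9 * 18 + 7, so 169 mod 18 = 7
  (-169) mod 18 = (-7) mod 18 = 18 - 7 = 11
Mesh after 169 steps: gear-0 tooth 19 meets gear-1 tooth 11

Answer: 19 11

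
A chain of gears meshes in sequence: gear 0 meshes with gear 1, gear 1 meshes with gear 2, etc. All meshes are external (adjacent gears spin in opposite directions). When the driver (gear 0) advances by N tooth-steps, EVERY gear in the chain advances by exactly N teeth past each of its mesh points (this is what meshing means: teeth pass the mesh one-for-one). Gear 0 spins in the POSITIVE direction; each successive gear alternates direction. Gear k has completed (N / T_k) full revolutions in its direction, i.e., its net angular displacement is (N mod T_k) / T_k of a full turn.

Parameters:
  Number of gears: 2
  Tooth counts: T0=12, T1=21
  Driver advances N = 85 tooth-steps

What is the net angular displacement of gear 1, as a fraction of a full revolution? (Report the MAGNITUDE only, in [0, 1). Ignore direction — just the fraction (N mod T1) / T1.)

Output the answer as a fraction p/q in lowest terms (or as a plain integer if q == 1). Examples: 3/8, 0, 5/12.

Answer: 1/21

Derivation:
Chain of 2 gears, tooth counts: [12, 21]
  gear 0: T0=12, direction=positive, advance = 85 mod 12 = 1 teeth = 1/12 turn
  gear 1: T1=21, direction=negative, advance = 85 mod 21 = 1 teeth = 1/21 turn
Gear 1: 85 mod 21 = 1
Fraction = 1 / 21 = 1/21 (gcd(1,21)=1) = 1/21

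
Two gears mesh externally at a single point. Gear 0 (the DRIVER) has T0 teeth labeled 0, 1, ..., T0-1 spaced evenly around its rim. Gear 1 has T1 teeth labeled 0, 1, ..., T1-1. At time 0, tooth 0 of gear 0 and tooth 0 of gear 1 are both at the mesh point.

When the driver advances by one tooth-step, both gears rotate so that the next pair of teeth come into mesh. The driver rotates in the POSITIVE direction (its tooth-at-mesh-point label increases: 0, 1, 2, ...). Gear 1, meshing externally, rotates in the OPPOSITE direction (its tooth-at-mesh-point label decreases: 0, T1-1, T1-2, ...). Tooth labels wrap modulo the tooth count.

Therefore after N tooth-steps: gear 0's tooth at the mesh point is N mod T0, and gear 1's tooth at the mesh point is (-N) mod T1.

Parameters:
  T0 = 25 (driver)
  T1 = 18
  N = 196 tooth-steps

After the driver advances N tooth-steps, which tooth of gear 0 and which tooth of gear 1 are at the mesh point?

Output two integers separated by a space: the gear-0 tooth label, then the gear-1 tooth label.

Gear 0 (driver, T0=25): tooth at mesh = N mod T0
  196 = 7 * 25 + 21, so 196 mod 25 = 21
  gear 0 tooth = 21
Gear 1 (driven, T1=18): tooth at mesh = (-N) mod T1
  196 = 10 * 18 + 16, so 196 mod 18 = 16
  (-196) mod 18 = (-16) mod 18 = 18 - 16 = 2
Mesh after 196 steps: gear-0 tooth 21 meets gear-1 tooth 2

Answer: 21 2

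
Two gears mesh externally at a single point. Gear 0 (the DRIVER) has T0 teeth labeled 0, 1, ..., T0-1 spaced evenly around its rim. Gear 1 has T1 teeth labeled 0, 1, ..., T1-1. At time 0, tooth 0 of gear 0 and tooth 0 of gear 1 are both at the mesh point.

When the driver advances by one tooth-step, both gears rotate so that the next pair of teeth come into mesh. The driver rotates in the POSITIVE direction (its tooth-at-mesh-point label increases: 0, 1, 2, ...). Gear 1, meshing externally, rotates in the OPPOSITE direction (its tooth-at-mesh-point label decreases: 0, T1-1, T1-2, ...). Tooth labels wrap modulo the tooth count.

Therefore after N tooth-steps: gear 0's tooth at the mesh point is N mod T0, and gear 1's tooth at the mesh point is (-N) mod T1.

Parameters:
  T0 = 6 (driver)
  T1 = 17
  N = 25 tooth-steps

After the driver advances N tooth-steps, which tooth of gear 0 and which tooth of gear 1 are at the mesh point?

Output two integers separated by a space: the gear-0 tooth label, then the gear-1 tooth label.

Gear 0 (driver, T0=6): tooth at mesh = N mod T0
  25 = 4 * 6 + 1, so 25 mod 6 = 1
  gear 0 tooth = 1
Gear 1 (driven, T1=17): tooth at mesh = (-N) mod T1
  25 = 1 * 17 + 8, so 25 mod 17 = 8
  (-25) mod 17 = (-8) mod 17 = 17 - 8 = 9
Mesh after 25 steps: gear-0 tooth 1 meets gear-1 tooth 9

Answer: 1 9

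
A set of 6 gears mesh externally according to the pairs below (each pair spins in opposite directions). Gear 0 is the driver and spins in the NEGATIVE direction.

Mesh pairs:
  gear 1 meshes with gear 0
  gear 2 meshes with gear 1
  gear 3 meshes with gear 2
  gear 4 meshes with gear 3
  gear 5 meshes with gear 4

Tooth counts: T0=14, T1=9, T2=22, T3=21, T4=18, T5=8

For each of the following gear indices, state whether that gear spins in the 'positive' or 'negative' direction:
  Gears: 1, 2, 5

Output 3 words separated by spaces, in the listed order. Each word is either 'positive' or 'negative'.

Gear 0 (driver): negative (depth 0)
  gear 1: meshes with gear 0 -> depth 1 -> positive (opposite of gear 0)
  gear 2: meshes with gear 1 -> depth 2 -> negative (opposite of gear 1)
  gear 3: meshes with gear 2 -> depth 3 -> positive (opposite of gear 2)
  gear 4: meshes with gear 3 -> depth 4 -> negative (opposite of gear 3)
  gear 5: meshes with gear 4 -> depth 5 -> positive (opposite of gear 4)
Queried indices 1, 2, 5 -> positive, negative, positive

Answer: positive negative positive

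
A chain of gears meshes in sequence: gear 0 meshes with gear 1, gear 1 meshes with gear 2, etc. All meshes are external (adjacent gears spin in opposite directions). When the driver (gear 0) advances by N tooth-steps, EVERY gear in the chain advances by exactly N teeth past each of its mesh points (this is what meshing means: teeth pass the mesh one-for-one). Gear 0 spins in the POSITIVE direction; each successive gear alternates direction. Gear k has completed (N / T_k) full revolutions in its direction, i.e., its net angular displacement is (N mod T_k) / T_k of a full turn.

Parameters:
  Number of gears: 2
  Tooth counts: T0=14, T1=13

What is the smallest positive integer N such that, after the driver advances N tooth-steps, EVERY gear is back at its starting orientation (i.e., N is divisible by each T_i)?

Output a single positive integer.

Answer: 182

Derivation:
Gear k returns to start when N is a multiple of T_k.
All gears at start simultaneously when N is a common multiple of [14, 13]; the smallest such N is lcm(14, 13).
Start: lcm = T0 = 14
Fold in T1=13: gcd(14, 13) = 1; lcm(14, 13) = 14 * 13 / 1 = 182 / 1 = 182
Full cycle length = 182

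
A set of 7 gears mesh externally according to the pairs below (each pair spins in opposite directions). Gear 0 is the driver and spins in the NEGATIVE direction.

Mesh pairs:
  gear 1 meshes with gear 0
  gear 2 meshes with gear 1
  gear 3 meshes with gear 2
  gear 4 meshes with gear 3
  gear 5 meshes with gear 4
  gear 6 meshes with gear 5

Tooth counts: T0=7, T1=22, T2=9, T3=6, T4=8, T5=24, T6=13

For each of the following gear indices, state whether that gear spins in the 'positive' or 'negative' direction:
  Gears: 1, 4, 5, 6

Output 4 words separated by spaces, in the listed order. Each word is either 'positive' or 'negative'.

Gear 0 (driver): negative (depth 0)
  gear 1: meshes with gear 0 -> depth 1 -> positive (opposite of gear 0)
  gear 2: meshes with gear 1 -> depth 2 -> negative (opposite of gear 1)
  gear 3: meshes with gear 2 -> depth 3 -> positive (opposite of gear 2)
  gear 4: meshes with gear 3 -> depth 4 -> negative (opposite of gear 3)
  gear 5: meshes with gear 4 -> depth 5 -> positive (opposite of gear 4)
  gear 6: meshes with gear 5 -> depth 6 -> negative (opposite of gear 5)
Queried indices 1, 4, 5, 6 -> positive, negative, positive, negative

Answer: positive negative positive negative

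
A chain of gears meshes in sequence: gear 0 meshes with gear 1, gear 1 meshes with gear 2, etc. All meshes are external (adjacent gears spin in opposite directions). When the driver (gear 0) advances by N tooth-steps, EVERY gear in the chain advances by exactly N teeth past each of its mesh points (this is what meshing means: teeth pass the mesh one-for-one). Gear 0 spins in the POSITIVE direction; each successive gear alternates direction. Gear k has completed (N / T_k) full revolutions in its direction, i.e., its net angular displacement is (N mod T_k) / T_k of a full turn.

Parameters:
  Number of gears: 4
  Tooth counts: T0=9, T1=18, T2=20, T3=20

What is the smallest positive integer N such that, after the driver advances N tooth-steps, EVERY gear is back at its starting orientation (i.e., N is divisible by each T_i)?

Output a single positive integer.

Answer: 180

Derivation:
Gear k returns to start when N is a multiple of T_k.
All gears at start simultaneously when N is a common multiple of [9, 18, 20, 20]; the smallest such N is lcm(9, 18, 20, 20).
Start: lcm = T0 = 9
Fold in T1=18: gcd(9, 18) = 9; lcm(9, 18) = 9 * 18 / 9 = 162 / 9 = 18
Fold in T2=20: gcd(18, 20) = 2; lcm(18, 20) = 18 * 20 / 2 = 360 / 2 = 180
Fold in T3=20: gcd(180, 20) = 20; lcm(180, 20) = 180 * 20 / 20 = 3600 / 20 = 180
Full cycle length = 180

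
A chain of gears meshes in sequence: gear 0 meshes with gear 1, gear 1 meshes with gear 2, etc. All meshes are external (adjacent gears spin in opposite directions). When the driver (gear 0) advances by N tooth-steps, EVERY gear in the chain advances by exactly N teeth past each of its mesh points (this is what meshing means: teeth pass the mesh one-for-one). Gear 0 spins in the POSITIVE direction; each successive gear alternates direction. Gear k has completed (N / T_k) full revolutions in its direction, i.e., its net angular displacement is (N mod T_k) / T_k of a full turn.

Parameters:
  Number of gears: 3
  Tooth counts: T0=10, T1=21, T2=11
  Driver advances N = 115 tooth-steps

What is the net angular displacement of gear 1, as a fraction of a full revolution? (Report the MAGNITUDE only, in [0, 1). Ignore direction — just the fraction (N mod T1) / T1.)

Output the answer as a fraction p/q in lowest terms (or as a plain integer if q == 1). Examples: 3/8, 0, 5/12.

Answer: 10/21

Derivation:
Chain of 3 gears, tooth counts: [10, 21, 11]
  gear 0: T0=10, direction=positive, advance = 115 mod 10 = 5 teeth = 5/10 turn
  gear 1: T1=21, direction=negative, advance = 115 mod 21 = 10 teeth = 10/21 turn
  gear 2: T2=11, direction=positive, advance = 115 mod 11 = 5 teeth = 5/11 turn
Gear 1: 115 mod 21 = 10
Fraction = 10 / 21 = 10/21 (gcd(10,21)=1) = 10/21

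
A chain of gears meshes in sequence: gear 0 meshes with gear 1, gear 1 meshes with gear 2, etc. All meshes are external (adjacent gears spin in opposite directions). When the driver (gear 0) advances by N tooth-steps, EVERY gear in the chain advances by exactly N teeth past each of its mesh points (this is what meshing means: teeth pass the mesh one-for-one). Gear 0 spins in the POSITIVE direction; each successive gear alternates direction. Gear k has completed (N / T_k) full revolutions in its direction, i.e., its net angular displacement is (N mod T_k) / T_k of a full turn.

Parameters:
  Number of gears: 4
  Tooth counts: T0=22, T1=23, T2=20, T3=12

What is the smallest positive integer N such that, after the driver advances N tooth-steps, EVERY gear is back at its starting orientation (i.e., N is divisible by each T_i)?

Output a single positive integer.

Answer: 15180

Derivation:
Gear k returns to start when N is a multiple of T_k.
All gears at start simultaneously when N is a common multiple of [22, 23, 20, 12]; the smallest such N is lcm(22, 23, 20, 12).
Start: lcm = T0 = 22
Fold in T1=23: gcd(22, 23) = 1; lcm(22, 23) = 22 * 23 / 1 = 506 / 1 = 506
Fold in T2=20: gcd(506, 20) = 2; lcm(506, 20) = 506 * 20 / 2 = 10120 / 2 = 5060
Fold in T3=12: gcd(5060, 12) = 4; lcm(5060, 12) = 5060 * 12 / 4 = 60720 / 4 = 15180
Full cycle length = 15180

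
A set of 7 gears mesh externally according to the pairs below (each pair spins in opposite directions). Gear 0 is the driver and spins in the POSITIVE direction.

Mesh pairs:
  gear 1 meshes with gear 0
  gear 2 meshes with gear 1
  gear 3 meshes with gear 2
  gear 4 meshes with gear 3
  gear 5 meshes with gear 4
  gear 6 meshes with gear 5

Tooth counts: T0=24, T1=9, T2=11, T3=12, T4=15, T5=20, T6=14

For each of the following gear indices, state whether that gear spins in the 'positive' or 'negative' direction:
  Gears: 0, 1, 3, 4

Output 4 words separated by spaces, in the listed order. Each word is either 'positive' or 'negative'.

Gear 0 (driver): positive (depth 0)
  gear 1: meshes with gear 0 -> depth 1 -> negative (opposite of gear 0)
  gear 2: meshes with gear 1 -> depth 2 -> positive (opposite of gear 1)
  gear 3: meshes with gear 2 -> depth 3 -> negative (opposite of gear 2)
  gear 4: meshes with gear 3 -> depth 4 -> positive (opposite of gear 3)
  gear 5: meshes with gear 4 -> depth 5 -> negative (opposite of gear 4)
  gear 6: meshes with gear 5 -> depth 6 -> positive (opposite of gear 5)
Queried indices 0, 1, 3, 4 -> positive, negative, negative, positive

Answer: positive negative negative positive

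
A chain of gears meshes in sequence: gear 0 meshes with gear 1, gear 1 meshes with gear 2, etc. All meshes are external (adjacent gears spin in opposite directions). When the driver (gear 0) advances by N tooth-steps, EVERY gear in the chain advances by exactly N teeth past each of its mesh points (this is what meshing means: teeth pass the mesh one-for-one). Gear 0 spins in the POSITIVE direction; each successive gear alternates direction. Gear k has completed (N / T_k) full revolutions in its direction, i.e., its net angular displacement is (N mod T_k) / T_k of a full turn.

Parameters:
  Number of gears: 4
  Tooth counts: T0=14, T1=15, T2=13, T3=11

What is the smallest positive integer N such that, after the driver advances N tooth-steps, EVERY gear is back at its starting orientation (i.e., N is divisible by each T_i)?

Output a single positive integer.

Answer: 30030

Derivation:
Gear k returns to start when N is a multiple of T_k.
All gears at start simultaneously when N is a common multiple of [14, 15, 13, 11]; the smallest such N is lcm(14, 15, 13, 11).
Start: lcm = T0 = 14
Fold in T1=15: gcd(14, 15) = 1; lcm(14, 15) = 14 * 15 / 1 = 210 / 1 = 210
Fold in T2=13: gcd(210, 13) = 1; lcm(210, 13) = 210 * 13 / 1 = 2730 / 1 = 2730
Fold in T3=11: gcd(2730, 11) = 1; lcm(2730, 11) = 2730 * 11 / 1 = 30030 / 1 = 30030
Full cycle length = 30030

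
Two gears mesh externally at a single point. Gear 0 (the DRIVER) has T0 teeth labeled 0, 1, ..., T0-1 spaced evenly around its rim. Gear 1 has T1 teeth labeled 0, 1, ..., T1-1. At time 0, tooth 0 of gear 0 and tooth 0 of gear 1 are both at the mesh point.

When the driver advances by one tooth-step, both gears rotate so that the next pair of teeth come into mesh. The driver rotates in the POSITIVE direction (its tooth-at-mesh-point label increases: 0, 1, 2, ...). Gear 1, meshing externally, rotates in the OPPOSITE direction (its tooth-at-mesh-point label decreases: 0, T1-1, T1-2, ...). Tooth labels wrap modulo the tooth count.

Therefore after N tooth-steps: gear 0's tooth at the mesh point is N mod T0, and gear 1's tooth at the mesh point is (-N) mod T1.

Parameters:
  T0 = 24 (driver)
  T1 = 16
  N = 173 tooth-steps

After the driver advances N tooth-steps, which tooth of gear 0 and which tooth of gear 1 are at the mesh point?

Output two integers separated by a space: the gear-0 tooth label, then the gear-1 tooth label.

Gear 0 (driver, T0=24): tooth at mesh = N mod T0
  173 = 7 * 24 + 5, so 173 mod 24 = 5
  gear 0 tooth = 5
Gear 1 (driven, T1=16): tooth at mesh = (-N) mod T1
  173 = 10 * 16 + 13, so 173 mod 16 = 13
  (-173) mod 16 = (-13) mod 16 = 16 - 13 = 3
Mesh after 173 steps: gear-0 tooth 5 meets gear-1 tooth 3

Answer: 5 3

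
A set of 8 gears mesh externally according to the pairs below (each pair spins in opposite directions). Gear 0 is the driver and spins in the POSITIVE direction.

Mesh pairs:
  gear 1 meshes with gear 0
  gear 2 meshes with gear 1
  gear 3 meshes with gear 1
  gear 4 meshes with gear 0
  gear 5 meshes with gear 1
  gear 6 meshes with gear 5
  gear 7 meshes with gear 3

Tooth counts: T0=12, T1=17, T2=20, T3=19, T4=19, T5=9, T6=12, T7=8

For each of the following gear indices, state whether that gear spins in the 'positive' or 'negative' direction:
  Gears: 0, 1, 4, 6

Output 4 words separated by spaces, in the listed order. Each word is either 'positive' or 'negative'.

Gear 0 (driver): positive (depth 0)
  gear 1: meshes with gear 0 -> depth 1 -> negative (opposite of gear 0)
  gear 2: meshes with gear 1 -> depth 2 -> positive (opposite of gear 1)
  gear 3: meshes with gear 1 -> depth 2 -> positive (opposite of gear 1)
  gear 4: meshes with gear 0 -> depth 1 -> negative (opposite of gear 0)
  gear 5: meshes with gear 1 -> depth 2 -> positive (opposite of gear 1)
  gear 6: meshes with gear 5 -> depth 3 -> negative (opposite of gear 5)
  gear 7: meshes with gear 3 -> depth 3 -> negative (opposite of gear 3)
Queried indices 0, 1, 4, 6 -> positive, negative, negative, negative

Answer: positive negative negative negative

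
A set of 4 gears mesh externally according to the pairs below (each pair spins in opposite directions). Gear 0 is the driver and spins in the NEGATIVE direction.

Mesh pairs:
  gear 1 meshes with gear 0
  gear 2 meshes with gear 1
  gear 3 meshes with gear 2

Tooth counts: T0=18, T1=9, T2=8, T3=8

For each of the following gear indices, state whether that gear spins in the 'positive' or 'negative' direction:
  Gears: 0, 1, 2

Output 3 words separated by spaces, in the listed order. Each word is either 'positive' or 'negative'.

Gear 0 (driver): negative (depth 0)
  gear 1: meshes with gear 0 -> depth 1 -> positive (opposite of gear 0)
  gear 2: meshes with gear 1 -> depth 2 -> negative (opposite of gear 1)
  gear 3: meshes with gear 2 -> depth 3 -> positive (opposite of gear 2)
Queried indices 0, 1, 2 -> negative, positive, negative

Answer: negative positive negative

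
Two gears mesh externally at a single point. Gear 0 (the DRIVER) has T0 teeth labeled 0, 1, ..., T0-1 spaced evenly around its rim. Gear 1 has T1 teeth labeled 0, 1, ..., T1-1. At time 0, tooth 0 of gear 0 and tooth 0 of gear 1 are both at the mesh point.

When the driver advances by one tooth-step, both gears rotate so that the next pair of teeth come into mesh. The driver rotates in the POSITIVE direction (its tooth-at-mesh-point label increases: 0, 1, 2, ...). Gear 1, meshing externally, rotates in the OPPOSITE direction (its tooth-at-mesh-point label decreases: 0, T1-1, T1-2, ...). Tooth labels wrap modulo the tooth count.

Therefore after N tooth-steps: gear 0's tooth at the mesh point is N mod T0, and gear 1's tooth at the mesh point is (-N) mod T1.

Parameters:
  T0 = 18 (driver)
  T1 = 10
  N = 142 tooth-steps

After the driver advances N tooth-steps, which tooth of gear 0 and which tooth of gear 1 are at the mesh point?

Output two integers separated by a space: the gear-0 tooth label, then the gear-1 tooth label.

Gear 0 (driver, T0=18): tooth at mesh = N mod T0
  142 = 7 * 18 + 16, so 142 mod 18 = 16
  gear 0 tooth = 16
Gear 1 (driven, T1=10): tooth at mesh = (-N) mod T1
  142 = 14 * 10 + 2, so 142 mod 10 = 2
  (-142) mod 10 = (-2) mod 10 = 10 - 2 = 8
Mesh after 142 steps: gear-0 tooth 16 meets gear-1 tooth 8

Answer: 16 8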